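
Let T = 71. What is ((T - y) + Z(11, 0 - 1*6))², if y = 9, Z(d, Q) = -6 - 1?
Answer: 3025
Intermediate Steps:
Z(d, Q) = -7
((T - y) + Z(11, 0 - 1*6))² = ((71 - 1*9) - 7)² = ((71 - 9) - 7)² = (62 - 7)² = 55² = 3025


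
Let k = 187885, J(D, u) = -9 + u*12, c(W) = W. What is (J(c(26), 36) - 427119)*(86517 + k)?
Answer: -117086235792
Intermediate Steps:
J(D, u) = -9 + 12*u
(J(c(26), 36) - 427119)*(86517 + k) = ((-9 + 12*36) - 427119)*(86517 + 187885) = ((-9 + 432) - 427119)*274402 = (423 - 427119)*274402 = -426696*274402 = -117086235792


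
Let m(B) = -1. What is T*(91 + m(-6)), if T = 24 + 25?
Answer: 4410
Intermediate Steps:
T = 49
T*(91 + m(-6)) = 49*(91 - 1) = 49*90 = 4410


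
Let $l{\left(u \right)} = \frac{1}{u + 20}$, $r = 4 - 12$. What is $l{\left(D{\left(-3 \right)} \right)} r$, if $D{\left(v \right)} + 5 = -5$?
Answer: $- \frac{4}{5} \approx -0.8$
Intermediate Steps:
$r = -8$ ($r = 4 - 12 = -8$)
$D{\left(v \right)} = -10$ ($D{\left(v \right)} = -5 - 5 = -10$)
$l{\left(u \right)} = \frac{1}{20 + u}$
$l{\left(D{\left(-3 \right)} \right)} r = \frac{1}{20 - 10} \left(-8\right) = \frac{1}{10} \left(-8\right) = - \frac{4}{5}$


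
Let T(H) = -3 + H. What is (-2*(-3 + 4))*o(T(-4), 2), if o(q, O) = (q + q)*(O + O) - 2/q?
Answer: 780/7 ≈ 111.43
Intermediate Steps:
o(q, O) = -2/q + 4*O*q (o(q, O) = (2*q)*(2*O) - 2/q = 4*O*q - 2/q = -2/q + 4*O*q)
(-2*(-3 + 4))*o(T(-4), 2) = (-2*(-3 + 4))*(-2/(-3 - 4) + 4*2*(-3 - 4)) = (-2*1)*(-2/(-7) + 4*2*(-7)) = -2*(-2*(-⅐) - 56) = -2*(2/7 - 56) = -2*(-390/7) = 780/7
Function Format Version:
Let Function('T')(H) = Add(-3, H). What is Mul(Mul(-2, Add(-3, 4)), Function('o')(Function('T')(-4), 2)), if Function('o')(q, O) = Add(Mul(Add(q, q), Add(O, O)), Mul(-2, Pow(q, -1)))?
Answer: Rational(780, 7) ≈ 111.43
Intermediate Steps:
Function('o')(q, O) = Add(Mul(-2, Pow(q, -1)), Mul(4, O, q)) (Function('o')(q, O) = Add(Mul(Mul(2, q), Mul(2, O)), Mul(-2, Pow(q, -1))) = Add(Mul(4, O, q), Mul(-2, Pow(q, -1))) = Add(Mul(-2, Pow(q, -1)), Mul(4, O, q)))
Mul(Mul(-2, Add(-3, 4)), Function('o')(Function('T')(-4), 2)) = Mul(Mul(-2, Add(-3, 4)), Add(Mul(-2, Pow(Add(-3, -4), -1)), Mul(4, 2, Add(-3, -4)))) = Mul(Mul(-2, 1), Add(Mul(-2, Pow(-7, -1)), Mul(4, 2, -7))) = Mul(-2, Add(Mul(-2, Rational(-1, 7)), -56)) = Mul(-2, Add(Rational(2, 7), -56)) = Mul(-2, Rational(-390, 7)) = Rational(780, 7)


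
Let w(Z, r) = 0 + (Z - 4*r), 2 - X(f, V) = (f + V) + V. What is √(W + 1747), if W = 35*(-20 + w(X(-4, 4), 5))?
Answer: √277 ≈ 16.643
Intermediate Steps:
X(f, V) = 2 - f - 2*V (X(f, V) = 2 - ((f + V) + V) = 2 - ((V + f) + V) = 2 - (f + 2*V) = 2 + (-f - 2*V) = 2 - f - 2*V)
w(Z, r) = Z - 4*r
W = -1470 (W = 35*(-20 + ((2 - 1*(-4) - 2*4) - 4*5)) = 35*(-20 + ((2 + 4 - 8) - 20)) = 35*(-20 + (-2 - 20)) = 35*(-20 - 22) = 35*(-42) = -1470)
√(W + 1747) = √(-1470 + 1747) = √277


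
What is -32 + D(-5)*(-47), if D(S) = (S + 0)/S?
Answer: -79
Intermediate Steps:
D(S) = 1 (D(S) = S/S = 1)
-32 + D(-5)*(-47) = -32 + 1*(-47) = -32 - 47 = -79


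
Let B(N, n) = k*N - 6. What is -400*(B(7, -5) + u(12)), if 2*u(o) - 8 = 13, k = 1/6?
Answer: -6800/3 ≈ -2266.7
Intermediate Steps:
k = ⅙ ≈ 0.16667
u(o) = 21/2 (u(o) = 4 + (½)*13 = 4 + 13/2 = 21/2)
B(N, n) = -6 + N/6 (B(N, n) = N/6 - 6 = -6 + N/6)
-400*(B(7, -5) + u(12)) = -400*((-6 + (⅙)*7) + 21/2) = -400*((-6 + 7/6) + 21/2) = -400*(-29/6 + 21/2) = -400*17/3 = -6800/3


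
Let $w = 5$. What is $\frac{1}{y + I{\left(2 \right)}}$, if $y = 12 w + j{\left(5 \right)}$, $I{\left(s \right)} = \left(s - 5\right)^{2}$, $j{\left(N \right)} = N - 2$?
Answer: $\frac{1}{72} \approx 0.013889$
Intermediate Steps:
$j{\left(N \right)} = -2 + N$
$I{\left(s \right)} = \left(-5 + s\right)^{2}$
$y = 63$ ($y = 12 \cdot 5 + \left(-2 + 5\right) = 60 + 3 = 63$)
$\frac{1}{y + I{\left(2 \right)}} = \frac{1}{63 + \left(-5 + 2\right)^{2}} = \frac{1}{63 + \left(-3\right)^{2}} = \frac{1}{63 + 9} = \frac{1}{72}$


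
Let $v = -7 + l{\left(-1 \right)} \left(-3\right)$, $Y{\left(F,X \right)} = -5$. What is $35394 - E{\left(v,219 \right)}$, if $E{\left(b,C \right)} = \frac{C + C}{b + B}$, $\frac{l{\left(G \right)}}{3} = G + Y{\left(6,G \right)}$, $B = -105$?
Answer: $\frac{1026645}{29} \approx 35402.0$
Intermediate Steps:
$l{\left(G \right)} = -15 + 3 G$ ($l{\left(G \right)} = 3 \left(G - 5\right) = 3 \left(-5 + G\right) = -15 + 3 G$)
$v = 47$ ($v = -7 + \left(-15 + 3 \left(-1\right)\right) \left(-3\right) = -7 + \left(-15 - 3\right) \left(-3\right) = -7 - -54 = -7 + 54 = 47$)
$E{\left(b,C \right)} = \frac{2 C}{-105 + b}$ ($E{\left(b,C \right)} = \frac{C + C}{b - 105} = \frac{2 C}{-105 + b}$)
$35394 - E{\left(v,219 \right)} = 35394 - 2 \cdot 219 \frac{1}{-105 + 47} = 35394 - 2 \cdot 219 \frac{1}{-58} = 35394 - 2 \cdot 219 \left(- \frac{1}{58}\right) = 35394 - - \frac{219}{29} = 35394 + \frac{219}{29} = \frac{1026645}{29}$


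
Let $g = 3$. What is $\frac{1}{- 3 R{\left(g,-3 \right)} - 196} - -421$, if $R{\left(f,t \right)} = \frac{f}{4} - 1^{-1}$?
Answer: $\frac{328797}{781} \approx 421.0$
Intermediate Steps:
$R{\left(f,t \right)} = -1 + \frac{f}{4}$ ($R{\left(f,t \right)} = f \frac{1}{4} - 1 = \frac{f}{4} - 1 = -1 + \frac{f}{4}$)
$\frac{1}{- 3 R{\left(g,-3 \right)} - 196} - -421 = \frac{1}{- 3 \left(-1 + \frac{1}{4} \cdot 3\right) - 196} - -421 = \frac{1}{- 3 \left(-1 + \frac{3}{4}\right) - 196} + 421 = \frac{1}{\left(-3\right) \left(- \frac{1}{4}\right) - 196} + 421 = \frac{1}{\frac{3}{4} - 196} + 421 = \frac{1}{- \frac{781}{4}} + 421 = - \frac{4}{781} + 421 = \frac{328797}{781}$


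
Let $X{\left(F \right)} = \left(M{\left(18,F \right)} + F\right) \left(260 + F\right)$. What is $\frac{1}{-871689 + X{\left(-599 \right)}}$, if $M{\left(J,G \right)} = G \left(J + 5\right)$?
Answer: $\frac{1}{4001775} \approx 2.4989 \cdot 10^{-7}$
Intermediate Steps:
$M{\left(J,G \right)} = G \left(5 + J\right)$
$X{\left(F \right)} = 24 F \left(260 + F\right)$ ($X{\left(F \right)} = \left(F \left(5 + 18\right) + F\right) \left(260 + F\right) = \left(F 23 + F\right) \left(260 + F\right) = \left(23 F + F\right) \left(260 + F\right) = 24 F \left(260 + F\right)$)
$\frac{1}{-871689 + X{\left(-599 \right)}} = \frac{1}{-871689 + 24 \left(-599\right) \left(260 - 599\right)} = \frac{1}{-871689 + 24 \left(-599\right) \left(-339\right)} = \frac{1}{-871689 + 4873464} = \frac{1}{4001775}$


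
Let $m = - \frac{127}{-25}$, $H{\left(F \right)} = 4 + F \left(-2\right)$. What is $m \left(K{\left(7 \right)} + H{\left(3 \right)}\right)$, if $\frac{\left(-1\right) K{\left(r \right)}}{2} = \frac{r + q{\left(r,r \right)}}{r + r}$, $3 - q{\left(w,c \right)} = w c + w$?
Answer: $\frac{4064}{175} \approx 23.223$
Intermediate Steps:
$q{\left(w,c \right)} = 3 - w - c w$ ($q{\left(w,c \right)} = 3 - \left(w c + w\right) = 3 - \left(c w + w\right) = 3 - \left(w + c w\right) = 3 - w - c w$)
$H{\left(F \right)} = 4 - 2 F$
$K{\left(r \right)} = - \frac{3 - r^{2}}{r}$ ($K{\left(r \right)} = - 2 \frac{r - \left(-3 + r + r r\right)}{r + r} = - 2 \frac{r - \left(-3 + r + r^{2}\right)}{2 r} = - 2 \left(3 - r^{2}\right) \frac{1}{2 r} = - 2 \frac{3 - r^{2}}{2 r} = - \frac{3 - r^{2}}{r}$)
$m = \frac{127}{25}$ ($m = \left(-127\right) \left(- \frac{1}{25}\right) = \frac{127}{25} \approx 5.08$)
$m \left(K{\left(7 \right)} + H{\left(3 \right)}\right) = \frac{127 \left(\left(7 - \frac{3}{7}\right) + \left(4 - 6\right)\right)}{25} = \frac{127 \left(\left(7 - \frac{3}{7}\right) - 2\right)}{25} = \frac{127 \left(\frac{46}{7} - 2\right)}{25} = \frac{127}{25} \cdot \frac{32}{7} = \frac{4064}{175}$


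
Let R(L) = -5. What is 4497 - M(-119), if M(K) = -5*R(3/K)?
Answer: 4472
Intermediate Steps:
M(K) = 25 (M(K) = -5*(-5) = 25)
4497 - M(-119) = 4497 - 1*25 = 4497 - 25 = 4472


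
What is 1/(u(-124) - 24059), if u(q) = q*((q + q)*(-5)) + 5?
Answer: -1/177814 ≈ -5.6239e-6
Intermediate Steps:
u(q) = 5 - 10*q**2 (u(q) = q*((2*q)*(-5)) + 5 = q*(-10*q) + 5 = -10*q**2 + 5 = 5 - 10*q**2)
1/(u(-124) - 24059) = 1/((5 - 10*(-124)**2) - 24059) = 1/((5 - 10*15376) - 24059) = 1/((5 - 153760) - 24059) = 1/(-153755 - 24059) = 1/(-177814) = -1/177814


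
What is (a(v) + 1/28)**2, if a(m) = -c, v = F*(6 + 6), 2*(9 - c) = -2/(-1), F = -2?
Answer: 49729/784 ≈ 63.430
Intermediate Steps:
c = 8 (c = 9 - (-1)/(-1) = 9 - (-1)*(-1) = 9 - 1/2*2 = 9 - 1 = 8)
v = -24 (v = -2*(6 + 6) = -2*12 = -24)
a(m) = -8 (a(m) = -1*8 = -8)
(a(v) + 1/28)**2 = (-8 + 1/28)**2 = (-223/28)**2 = 49729/784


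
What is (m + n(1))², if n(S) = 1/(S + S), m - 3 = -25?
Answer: 1849/4 ≈ 462.25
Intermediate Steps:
m = -22 (m = 3 - 25 = -22)
n(S) = 1/(2*S)
(m + n(1))² = (-22 + (½)/1)² = (-22 + (½)*1)² = (-22 + ½)² = (-43/2)² = 1849/4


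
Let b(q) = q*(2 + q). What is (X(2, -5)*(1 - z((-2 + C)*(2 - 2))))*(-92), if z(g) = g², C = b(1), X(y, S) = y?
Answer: -184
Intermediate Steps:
C = 3 (C = 1*(2 + 1) = 1*3 = 3)
(X(2, -5)*(1 - z((-2 + C)*(2 - 2))))*(-92) = (2*(1 - ((-2 + 3)*(2 - 2))²))*(-92) = (2*(1 - (1*0)²))*(-92) = (2*(1 - 1*0²))*(-92) = (2*(1 - 1*0))*(-92) = (2*(1 + 0))*(-92) = (2*1)*(-92) = 2*(-92) = -184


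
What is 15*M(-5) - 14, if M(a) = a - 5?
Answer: -164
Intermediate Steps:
M(a) = -5 + a
15*M(-5) - 14 = 15*(-5 - 5) - 14 = 15*(-10) - 14 = -150 - 14 = -164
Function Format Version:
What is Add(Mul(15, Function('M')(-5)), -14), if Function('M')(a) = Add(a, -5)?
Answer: -164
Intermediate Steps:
Function('M')(a) = Add(-5, a)
Add(Mul(15, Function('M')(-5)), -14) = Add(Mul(15, Add(-5, -5)), -14) = Add(Mul(15, -10), -14) = Add(-150, -14) = -164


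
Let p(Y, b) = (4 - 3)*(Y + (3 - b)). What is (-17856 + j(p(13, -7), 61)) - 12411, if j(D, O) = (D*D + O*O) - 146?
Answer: -26163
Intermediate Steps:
p(Y, b) = 3 + Y - b (p(Y, b) = 1*(3 + Y - b) = 3 + Y - b)
j(D, O) = -146 + D**2 + O**2 (j(D, O) = (D**2 + O**2) - 146 = -146 + D**2 + O**2)
(-17856 + j(p(13, -7), 61)) - 12411 = (-17856 + (-146 + (3 + 13 - 1*(-7))**2 + 61**2)) - 12411 = (-17856 + (-146 + (3 + 13 + 7)**2 + 3721)) - 12411 = (-17856 + (-146 + 23**2 + 3721)) - 12411 = (-17856 + (-146 + 529 + 3721)) - 12411 = (-17856 + 4104) - 12411 = -13752 - 12411 = -26163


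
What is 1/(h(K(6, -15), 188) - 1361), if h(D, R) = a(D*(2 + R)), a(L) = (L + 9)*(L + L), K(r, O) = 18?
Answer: 1/23452999 ≈ 4.2638e-8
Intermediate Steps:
a(L) = 2*L*(9 + L) (a(L) = (9 + L)*(2*L) = 2*L*(9 + L))
h(D, R) = 2*D*(2 + R)*(9 + D*(2 + R)) (h(D, R) = 2*(D*(2 + R))*(9 + D*(2 + R)) = 2*D*(2 + R)*(9 + D*(2 + R)))
1/(h(K(6, -15), 188) - 1361) = 1/(2*18*(2 + 188)*(9 + 18*(2 + 188)) - 1361) = 1/(2*18*190*(9 + 18*190) - 1361) = 1/(2*18*190*(9 + 3420) - 1361) = 1/(2*18*190*3429 - 1361) = 1/(23454360 - 1361) = 1/23452999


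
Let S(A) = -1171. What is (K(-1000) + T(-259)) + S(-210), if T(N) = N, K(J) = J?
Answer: -2430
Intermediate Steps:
(K(-1000) + T(-259)) + S(-210) = (-1000 - 259) - 1171 = -1259 - 1171 = -2430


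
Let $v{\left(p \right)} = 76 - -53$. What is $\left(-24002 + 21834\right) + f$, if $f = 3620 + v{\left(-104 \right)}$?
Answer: $1581$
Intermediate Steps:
$v{\left(p \right)} = 129$ ($v{\left(p \right)} = 76 + 53 = 129$)
$f = 3749$ ($f = 3620 + 129 = 3749$)
$\left(-24002 + 21834\right) + f = \left(-24002 + 21834\right) + 3749 = -2168 + 3749 = 1581$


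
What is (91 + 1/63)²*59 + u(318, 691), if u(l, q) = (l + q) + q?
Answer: 1946593904/3969 ≈ 4.9045e+5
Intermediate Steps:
u(l, q) = l + 2*q
(91 + 1/63)²*59 + u(318, 691) = (91 + 1/63)²*59 + (318 + 2*691) = (91 + 1/63)²*59 + (318 + 1382) = (5734/63)²*59 + 1700 = (32878756/3969)*59 + 1700 = 1939846604/3969 + 1700 = 1946593904/3969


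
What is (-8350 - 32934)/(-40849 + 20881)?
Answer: 10321/4992 ≈ 2.0675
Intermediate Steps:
(-8350 - 32934)/(-40849 + 20881) = -41284/(-19968) = -41284*(-1/19968) = 10321/4992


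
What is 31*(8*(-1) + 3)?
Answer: -155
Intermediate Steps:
31*(8*(-1) + 3) = 31*(-8 + 3) = 31*(-5) = -155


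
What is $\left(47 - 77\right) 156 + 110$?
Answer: $-4570$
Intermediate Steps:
$\left(47 - 77\right) 156 + 110 = \left(-30\right) 156 + 110 = -4680 + 110 = -4570$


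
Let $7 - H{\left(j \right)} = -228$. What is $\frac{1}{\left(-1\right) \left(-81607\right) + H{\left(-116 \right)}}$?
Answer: $\frac{1}{81842} \approx 1.2219 \cdot 10^{-5}$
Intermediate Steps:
$H{\left(j \right)} = 235$ ($H{\left(j \right)} = 7 - -228 = 7 + 228 = 235$)
$\frac{1}{\left(-1\right) \left(-81607\right) + H{\left(-116 \right)}} = \frac{1}{\left(-1\right) \left(-81607\right) + 235} = \frac{1}{81607 + 235} = \frac{1}{81842}$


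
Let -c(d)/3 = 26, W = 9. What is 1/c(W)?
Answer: -1/78 ≈ -0.012821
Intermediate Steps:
c(d) = -78 (c(d) = -3*26 = -78)
1/c(W) = 1/(-78) = -1/78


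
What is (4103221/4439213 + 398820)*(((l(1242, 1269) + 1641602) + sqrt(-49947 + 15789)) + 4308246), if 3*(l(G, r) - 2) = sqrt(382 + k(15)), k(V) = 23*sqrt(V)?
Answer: 10533918072037167850/4439213 + 1770451031881*sqrt(382 + 23*sqrt(15))/13317639 + 1770451031881*I*sqrt(34158)/4439213 ≈ 2.3729e+12 + 7.371e+7*I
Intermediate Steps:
l(G, r) = 2 + sqrt(382 + 23*sqrt(15))/3
(4103221/4439213 + 398820)*(((l(1242, 1269) + 1641602) + sqrt(-49947 + 15789)) + 4308246) = (4103221/4439213 + 398820)*((((2 + sqrt(382 + 23*sqrt(15))/3) + 1641602) + sqrt(-49947 + 15789)) + 4308246) = (4103221*(1/4439213) + 398820)*(((1641604 + sqrt(382 + 23*sqrt(15))/3) + sqrt(-34158)) + 4308246) = (4103221/4439213 + 398820)*(((1641604 + sqrt(382 + 23*sqrt(15))/3) + I*sqrt(34158)) + 4308246) = 1770451031881*((1641604 + sqrt(382 + 23*sqrt(15))/3 + I*sqrt(34158)) + 4308246)/4439213 = 1770451031881*(5949850 + sqrt(382 + 23*sqrt(15))/3 + I*sqrt(34158))/4439213 = 10533918072037167850/4439213 + 1770451031881*sqrt(382 + 23*sqrt(15))/13317639 + 1770451031881*I*sqrt(34158)/4439213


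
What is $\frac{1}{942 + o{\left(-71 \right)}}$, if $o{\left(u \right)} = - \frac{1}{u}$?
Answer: $\frac{71}{66883} \approx 0.0010616$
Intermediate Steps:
$\frac{1}{942 + o{\left(-71 \right)}} = \frac{1}{942 - \frac{1}{-71}} = \frac{1}{942 - - \frac{1}{71}} = \frac{1}{942 + \frac{1}{71}} = \frac{1}{\frac{66883}{71}} = \frac{71}{66883}$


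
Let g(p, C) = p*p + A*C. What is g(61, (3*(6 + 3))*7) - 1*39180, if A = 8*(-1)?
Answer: -36971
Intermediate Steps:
A = -8
g(p, C) = p² - 8*C (g(p, C) = p*p - 8*C = p² - 8*C)
g(61, (3*(6 + 3))*7) - 1*39180 = (61² - 8*3*(6 + 3)*7) - 1*39180 = (3721 - 8*3*9*7) - 39180 = (3721 - 216*7) - 39180 = (3721 - 8*189) - 39180 = (3721 - 1512) - 39180 = 2209 - 39180 = -36971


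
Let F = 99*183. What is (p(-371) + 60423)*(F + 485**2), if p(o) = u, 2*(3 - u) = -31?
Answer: 15312370493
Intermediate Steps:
u = 37/2 (u = 3 - 1/2*(-31) = 3 + 31/2 = 37/2 ≈ 18.500)
p(o) = 37/2
F = 18117
(p(-371) + 60423)*(F + 485**2) = (37/2 + 60423)*(18117 + 485**2) = 120883*(18117 + 235225)/2 = (120883/2)*253342 = 15312370493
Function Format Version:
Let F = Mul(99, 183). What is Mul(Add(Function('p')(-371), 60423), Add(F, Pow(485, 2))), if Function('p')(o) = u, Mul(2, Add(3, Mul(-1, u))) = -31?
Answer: 15312370493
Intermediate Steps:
u = Rational(37, 2) (u = Add(3, Mul(Rational(-1, 2), -31)) = Add(3, Rational(31, 2)) = Rational(37, 2) ≈ 18.500)
Function('p')(o) = Rational(37, 2)
F = 18117
Mul(Add(Function('p')(-371), 60423), Add(F, Pow(485, 2))) = Mul(Add(Rational(37, 2), 60423), Add(18117, Pow(485, 2))) = Mul(Rational(120883, 2), Add(18117, 235225)) = Mul(Rational(120883, 2), 253342) = 15312370493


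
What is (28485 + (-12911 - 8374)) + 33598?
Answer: 40798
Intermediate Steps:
(28485 + (-12911 - 8374)) + 33598 = (28485 - 21285) + 33598 = 7200 + 33598 = 40798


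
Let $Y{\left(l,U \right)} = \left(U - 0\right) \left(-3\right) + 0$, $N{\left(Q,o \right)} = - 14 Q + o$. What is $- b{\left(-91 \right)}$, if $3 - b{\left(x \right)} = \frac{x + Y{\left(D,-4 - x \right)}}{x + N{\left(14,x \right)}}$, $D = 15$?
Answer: $- \frac{391}{189} \approx -2.0688$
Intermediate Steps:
$N{\left(Q,o \right)} = o - 14 Q$
$Y{\left(l,U \right)} = - 3 U$ ($Y{\left(l,U \right)} = \left(U + 0\right) \left(-3\right) + 0 = U \left(-3\right) + 0 = - 3 U + 0 = - 3 U$)
$b{\left(x \right)} = 3 - \frac{12 + 4 x}{-196 + 2 x}$ ($b{\left(x \right)} = 3 - \frac{x - 3 \left(-4 - x\right)}{x + \left(x - 196\right)} = 3 - \frac{x + \left(12 + 3 x\right)}{x + \left(x - 196\right)} = 3 - \frac{12 + 4 x}{x + \left(-196 + x\right)} = 3 - \frac{12 + 4 x}{-196 + 2 x}$)
$- b{\left(-91 \right)} = - \frac{-300 - 91}{-98 - 91} = - \frac{-391}{-189} = - \frac{\left(-1\right) \left(-391\right)}{189} = \left(-1\right) \frac{391}{189} = - \frac{391}{189}$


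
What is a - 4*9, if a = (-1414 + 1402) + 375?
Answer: 327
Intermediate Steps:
a = 363 (a = -12 + 375 = 363)
a - 4*9 = 363 - 4*9 = 363 - 36 = 327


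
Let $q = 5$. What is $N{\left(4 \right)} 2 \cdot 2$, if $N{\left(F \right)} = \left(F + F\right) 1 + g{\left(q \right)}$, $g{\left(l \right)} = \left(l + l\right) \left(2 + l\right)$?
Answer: $312$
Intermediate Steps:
$g{\left(l \right)} = 2 l \left(2 + l\right)$
$N{\left(F \right)} = 70 + 2 F$ ($N{\left(F \right)} = \left(F + F\right) 1 + 2 \cdot 5 \left(2 + 5\right) = 2 F 1 + 2 \cdot 5 \cdot 7 = 2 F + 70 = 70 + 2 F$)
$N{\left(4 \right)} 2 \cdot 2 = \left(70 + 2 \cdot 4\right) 2 \cdot 2 = \left(70 + 8\right) 4 = 78 \cdot 4 = 312$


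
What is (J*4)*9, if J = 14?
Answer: 504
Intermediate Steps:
(J*4)*9 = (14*4)*9 = 56*9 = 504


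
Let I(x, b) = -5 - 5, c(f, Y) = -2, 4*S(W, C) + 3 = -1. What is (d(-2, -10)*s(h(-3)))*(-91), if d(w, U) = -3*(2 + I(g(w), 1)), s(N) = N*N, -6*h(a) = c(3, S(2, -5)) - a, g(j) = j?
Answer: -182/3 ≈ -60.667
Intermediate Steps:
S(W, C) = -1 (S(W, C) = -¾ + (¼)*(-1) = -¾ - ¼ = -1)
h(a) = ⅓ + a/6 (h(a) = -(-2 - a)/6 = ⅓ + a/6)
s(N) = N²
I(x, b) = -10
d(w, U) = 24 (d(w, U) = -3*(2 - 10) = -3*(-8) = 24)
(d(-2, -10)*s(h(-3)))*(-91) = (24*(⅓ + (⅙)*(-3))²)*(-91) = (24*(⅓ - ½)²)*(-91) = (24*(-⅙)²)*(-91) = (24*(1/36))*(-91) = (⅔)*(-91) = -182/3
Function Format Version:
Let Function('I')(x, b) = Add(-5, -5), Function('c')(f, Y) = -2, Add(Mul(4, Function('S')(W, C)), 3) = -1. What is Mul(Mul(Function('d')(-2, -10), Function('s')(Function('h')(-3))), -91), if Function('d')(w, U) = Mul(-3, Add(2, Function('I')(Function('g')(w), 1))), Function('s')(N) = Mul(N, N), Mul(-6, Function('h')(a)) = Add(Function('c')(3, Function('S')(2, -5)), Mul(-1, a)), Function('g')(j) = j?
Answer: Rational(-182, 3) ≈ -60.667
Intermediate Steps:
Function('S')(W, C) = -1 (Function('S')(W, C) = Add(Rational(-3, 4), Mul(Rational(1, 4), -1)) = Add(Rational(-3, 4), Rational(-1, 4)) = -1)
Function('h')(a) = Add(Rational(1, 3), Mul(Rational(1, 6), a)) (Function('h')(a) = Mul(Rational(-1, 6), Add(-2, Mul(-1, a))) = Add(Rational(1, 3), Mul(Rational(1, 6), a)))
Function('s')(N) = Pow(N, 2)
Function('I')(x, b) = -10
Function('d')(w, U) = 24 (Function('d')(w, U) = Mul(-3, Add(2, -10)) = Mul(-3, -8) = 24)
Mul(Mul(Function('d')(-2, -10), Function('s')(Function('h')(-3))), -91) = Mul(Mul(24, Pow(Add(Rational(1, 3), Mul(Rational(1, 6), -3)), 2)), -91) = Mul(Mul(24, Pow(Add(Rational(1, 3), Rational(-1, 2)), 2)), -91) = Mul(Mul(24, Pow(Rational(-1, 6), 2)), -91) = Mul(Mul(24, Rational(1, 36)), -91) = Mul(Rational(2, 3), -91) = Rational(-182, 3)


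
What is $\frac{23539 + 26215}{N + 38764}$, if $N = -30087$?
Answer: $\frac{49754}{8677} \approx 5.734$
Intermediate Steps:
$\frac{23539 + 26215}{N + 38764} = \frac{23539 + 26215}{-30087 + 38764} = \frac{49754}{8677}$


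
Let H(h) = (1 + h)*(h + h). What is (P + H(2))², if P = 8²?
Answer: 5776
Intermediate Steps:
P = 64
H(h) = 2*h*(1 + h) (H(h) = (1 + h)*(2*h) = 2*h*(1 + h))
(P + H(2))² = (64 + 2*2*(1 + 2))² = (64 + 2*2*3)² = (64 + 12)² = 76² = 5776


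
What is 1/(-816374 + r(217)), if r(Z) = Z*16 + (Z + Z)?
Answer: -1/812468 ≈ -1.2308e-6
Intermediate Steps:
r(Z) = 18*Z (r(Z) = 16*Z + 2*Z = 18*Z)
1/(-816374 + r(217)) = 1/(-816374 + 18*217) = 1/(-816374 + 3906) = 1/(-812468) = -1/812468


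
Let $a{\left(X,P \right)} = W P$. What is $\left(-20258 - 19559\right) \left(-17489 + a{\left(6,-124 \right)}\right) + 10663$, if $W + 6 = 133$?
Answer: $1323408292$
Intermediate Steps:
$W = 127$ ($W = -6 + 133 = 127$)
$a{\left(X,P \right)} = 127 P$
$\left(-20258 - 19559\right) \left(-17489 + a{\left(6,-124 \right)}\right) + 10663 = \left(-20258 - 19559\right) \left(-17489 + 127 \left(-124\right)\right) + 10663 = - 39817 \left(-17489 - 15748\right) + 10663 = \left(-39817\right) \left(-33237\right) + 10663 = 1323397629 + 10663 = 1323408292$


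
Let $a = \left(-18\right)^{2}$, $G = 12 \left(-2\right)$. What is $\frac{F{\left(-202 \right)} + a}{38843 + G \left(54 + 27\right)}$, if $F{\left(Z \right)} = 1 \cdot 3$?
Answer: $\frac{327}{36899} \approx 0.008862$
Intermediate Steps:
$G = -24$
$F{\left(Z \right)} = 3$
$a = 324$
$\frac{F{\left(-202 \right)} + a}{38843 + G \left(54 + 27\right)} = \frac{3 + 324}{38843 - 24 \left(54 + 27\right)} = \frac{327}{38843 - 1944} = \frac{327}{36899}$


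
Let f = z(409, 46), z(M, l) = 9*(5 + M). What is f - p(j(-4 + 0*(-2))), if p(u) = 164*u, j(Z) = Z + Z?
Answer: 5038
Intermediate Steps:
z(M, l) = 45 + 9*M
f = 3726 (f = 45 + 9*409 = 45 + 3681 = 3726)
j(Z) = 2*Z
f - p(j(-4 + 0*(-2))) = 3726 - 164*2*(-4 + 0*(-2)) = 3726 - 164*2*(-4 + 0) = 3726 - 164*2*(-4) = 3726 - 164*(-8) = 3726 - 1*(-1312) = 3726 + 1312 = 5038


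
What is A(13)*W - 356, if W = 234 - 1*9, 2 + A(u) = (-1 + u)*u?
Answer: 34294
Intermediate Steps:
A(u) = -2 + u*(-1 + u) (A(u) = -2 + (-1 + u)*u = -2 + u*(-1 + u))
W = 225 (W = 234 - 9 = 225)
A(13)*W - 356 = (-2 + 13**2 - 1*13)*225 - 356 = (-2 + 169 - 13)*225 - 356 = 154*225 - 356 = 34650 - 356 = 34294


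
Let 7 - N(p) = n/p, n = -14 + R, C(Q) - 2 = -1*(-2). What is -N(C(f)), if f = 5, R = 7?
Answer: -35/4 ≈ -8.7500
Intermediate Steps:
C(Q) = 4 (C(Q) = 2 - 1*(-2) = 2 + 2 = 4)
n = -7 (n = -14 + 7 = -7)
N(p) = 7 + 7/p (N(p) = 7 - (-7)/p = 7 + 7/p)
-N(C(f)) = -(7 + 7/4) = -1*35/4 = -35/4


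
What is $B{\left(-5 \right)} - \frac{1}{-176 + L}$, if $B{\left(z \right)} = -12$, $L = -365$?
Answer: $- \frac{6491}{541} \approx -11.998$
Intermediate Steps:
$B{\left(-5 \right)} - \frac{1}{-176 + L} = -12 - \frac{1}{-176 - 365} = -12 - \frac{1}{-541} = -12 - - \frac{1}{541} = -12 + \frac{1}{541} = - \frac{6491}{541}$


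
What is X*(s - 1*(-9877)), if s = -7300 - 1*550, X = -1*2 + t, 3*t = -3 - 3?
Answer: -8108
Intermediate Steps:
t = -2 (t = (-3 - 3)/3 = (⅓)*(-6) = -2)
X = -4 (X = -1*2 - 2 = -2 - 2 = -4)
s = -7850 (s = -7300 - 550 = -7850)
X*(s - 1*(-9877)) = -4*(-7850 - 1*(-9877)) = -4*(-7850 + 9877) = -4*2027 = -8108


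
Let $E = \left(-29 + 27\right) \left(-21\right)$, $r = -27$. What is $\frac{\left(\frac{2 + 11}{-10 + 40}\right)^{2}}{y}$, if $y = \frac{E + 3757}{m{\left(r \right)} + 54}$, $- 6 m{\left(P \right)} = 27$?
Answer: $\frac{1859}{759800} \approx 0.0024467$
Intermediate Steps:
$m{\left(P \right)} = - \frac{9}{2}$ ($m{\left(P \right)} = \left(- \frac{1}{6}\right) 27 = - \frac{9}{2}$)
$E = 42$ ($E = \left(-2\right) \left(-21\right) = 42$)
$y = \frac{7598}{99}$ ($y = \frac{42 + 3757}{- \frac{9}{2} + 54} = \frac{3799}{\frac{99}{2}} = 3799 \cdot \frac{2}{99} = \frac{7598}{99} \approx 76.747$)
$\frac{\left(\frac{2 + 11}{-10 + 40}\right)^{2}}{y} = \frac{\left(\frac{2 + 11}{-10 + 40}\right)^{2}}{\frac{7598}{99}} = \left(\frac{13}{30}\right)^{2} \cdot \frac{99}{7598} = \frac{169}{900} \cdot \frac{99}{7598} = \frac{1859}{759800}$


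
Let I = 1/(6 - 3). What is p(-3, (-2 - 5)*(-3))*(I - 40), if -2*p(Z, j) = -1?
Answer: -119/6 ≈ -19.833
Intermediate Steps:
p(Z, j) = ½ (p(Z, j) = -½*(-1) = ½)
I = ⅓ (I = 1/3 = ⅓ ≈ 0.33333)
p(-3, (-2 - 5)*(-3))*(I - 40) = (⅓ - 40)/2 = (½)*(-119/3) = -119/6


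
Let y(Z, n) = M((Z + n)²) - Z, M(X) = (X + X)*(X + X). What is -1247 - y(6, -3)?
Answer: -1565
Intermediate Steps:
M(X) = 4*X² (M(X) = (2*X)*(2*X) = 4*X²)
y(Z, n) = -Z + 4*(Z + n)⁴ (y(Z, n) = 4*((Z + n)²)² - Z = 4*(Z + n)⁴ - Z = -Z + 4*(Z + n)⁴)
-1247 - y(6, -3) = -1247 - (-1*6 + 4*(6 - 3)⁴) = -1247 - (-6 + 4*3⁴) = -1247 - (-6 + 4*81) = -1247 - (-6 + 324) = -1247 - 1*318 = -1247 - 318 = -1565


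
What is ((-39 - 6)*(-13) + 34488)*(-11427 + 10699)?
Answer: -25533144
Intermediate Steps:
((-39 - 6)*(-13) + 34488)*(-11427 + 10699) = (-45*(-13) + 34488)*(-728) = (585 + 34488)*(-728) = 35073*(-728) = -25533144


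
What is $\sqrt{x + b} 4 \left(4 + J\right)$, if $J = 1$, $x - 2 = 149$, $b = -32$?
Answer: $20 \sqrt{119} \approx 218.17$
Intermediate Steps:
$x = 151$ ($x = 2 + 149 = 151$)
$\sqrt{x + b} 4 \left(4 + J\right) = \sqrt{151 - 32} \cdot 4 \left(4 + 1\right) = \sqrt{119} \cdot 4 \cdot 5 = \sqrt{119} \cdot 20 = 20 \sqrt{119}$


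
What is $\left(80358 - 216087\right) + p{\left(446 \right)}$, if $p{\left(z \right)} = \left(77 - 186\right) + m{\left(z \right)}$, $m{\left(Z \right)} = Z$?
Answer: $-135392$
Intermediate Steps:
$p{\left(z \right)} = -109 + z$ ($p{\left(z \right)} = \left(77 - 186\right) + z = -109 + z$)
$\left(80358 - 216087\right) + p{\left(446 \right)} = \left(80358 - 216087\right) + \left(-109 + 446\right) = \left(80358 - 216087\right) + 337 = -135729 + 337 = -135392$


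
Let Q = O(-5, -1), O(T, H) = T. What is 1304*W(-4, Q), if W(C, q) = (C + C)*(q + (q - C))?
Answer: 62592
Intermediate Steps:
Q = -5
W(C, q) = 2*C*(-C + 2*q) (W(C, q) = (2*C)*(-C + 2*q) = 2*C*(-C + 2*q))
1304*W(-4, Q) = 1304*(2*(-4)*(-1*(-4) + 2*(-5))) = 1304*(2*(-4)*(4 - 10)) = 1304*(2*(-4)*(-6)) = 1304*48 = 62592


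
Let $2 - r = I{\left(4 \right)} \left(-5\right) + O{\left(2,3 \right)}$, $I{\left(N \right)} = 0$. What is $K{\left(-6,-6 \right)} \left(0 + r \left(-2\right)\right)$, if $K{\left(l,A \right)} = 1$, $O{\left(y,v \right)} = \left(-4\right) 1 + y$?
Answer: $-8$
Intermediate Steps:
$O{\left(y,v \right)} = -4 + y$
$r = 4$ ($r = 2 - \left(0 \left(-5\right) + \left(-4 + 2\right)\right) = 2 - \left(0 - 2\right) = 2 - -2 = 2 + 2 = 4$)
$K{\left(-6,-6 \right)} \left(0 + r \left(-2\right)\right) = 1 \left(0 + 4 \left(-2\right)\right) = 1 \left(0 - 8\right) = 1 \left(-8\right) = -8$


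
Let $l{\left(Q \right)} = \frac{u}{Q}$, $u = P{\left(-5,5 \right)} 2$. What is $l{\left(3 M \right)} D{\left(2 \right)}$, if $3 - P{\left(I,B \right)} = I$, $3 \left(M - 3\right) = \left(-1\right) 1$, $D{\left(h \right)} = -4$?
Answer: $-8$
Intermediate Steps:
$M = \frac{8}{3}$ ($M = 3 + \frac{\left(-1\right) 1}{3} = 3 + \frac{1}{3} \left(-1\right) = 3 - \frac{1}{3} = \frac{8}{3} \approx 2.6667$)
$P{\left(I,B \right)} = 3 - I$
$u = 16$ ($u = \left(3 - -5\right) 2 = \left(3 + 5\right) 2 = 8 \cdot 2 = 16$)
$l{\left(Q \right)} = \frac{16}{Q}$
$l{\left(3 M \right)} D{\left(2 \right)} = \frac{16}{3 \cdot \frac{8}{3}} \left(-4\right) = \frac{16}{8} \left(-4\right) = 16 \cdot \frac{1}{8} \left(-4\right) = 2 \left(-4\right) = -8$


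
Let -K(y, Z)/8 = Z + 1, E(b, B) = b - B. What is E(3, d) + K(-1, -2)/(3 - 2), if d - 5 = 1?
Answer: 5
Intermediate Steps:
d = 6 (d = 5 + 1 = 6)
K(y, Z) = -8 - 8*Z (K(y, Z) = -8*(Z + 1) = -8*(1 + Z) = -8 - 8*Z)
E(3, d) + K(-1, -2)/(3 - 2) = (3 - 1*6) + (-8 - 8*(-2))/(3 - 2) = (3 - 6) + (-8 + 16)/1 = -3 + 8*1 = -3 + 8 = 5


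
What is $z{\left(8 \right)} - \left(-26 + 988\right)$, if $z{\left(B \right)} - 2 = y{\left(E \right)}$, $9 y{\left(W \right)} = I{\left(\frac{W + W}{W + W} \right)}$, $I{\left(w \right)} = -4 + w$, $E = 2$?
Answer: $- \frac{2881}{3} \approx -960.33$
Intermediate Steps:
$y{\left(W \right)} = - \frac{1}{3}$ ($y{\left(W \right)} = \frac{-4 + \frac{W + W}{W + W}}{9} = \frac{-4 + \frac{2 W}{2 W}}{9} = \frac{-4 + 2 W \frac{1}{2 W}}{9} = \frac{-4 + 1}{9} = \frac{1}{9} \left(-3\right) = - \frac{1}{3}$)
$z{\left(B \right)} = \frac{5}{3}$ ($z{\left(B \right)} = 2 - \frac{1}{3} = \frac{5}{3}$)
$z{\left(8 \right)} - \left(-26 + 988\right) = \frac{5}{3} - \left(-26 + 988\right) = \frac{5}{3} - 962 = - \frac{2881}{3}$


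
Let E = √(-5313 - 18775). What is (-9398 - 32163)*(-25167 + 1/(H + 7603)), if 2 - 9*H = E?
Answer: 212947340388130374/203589223 - 32526*I*√6022/203589223 ≈ 1.046e+9 - 0.012398*I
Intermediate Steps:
E = 2*I*√6022 (E = √(-24088) = 2*I*√6022 ≈ 155.2*I)
H = 2/9 - 2*I*√6022/9 ≈ 0.22222 - 17.245*I
(-9398 - 32163)*(-25167 + 1/(H + 7603)) = (-9398 - 32163)*(-25167 + 1/((2/9 - 2*I*√6022/9) + 7603)) = -41561*(-25167 + 1/(68429/9 - 2*I*√6022/9)) = 1045965687 - 41561/(68429/9 - 2*I*√6022/9)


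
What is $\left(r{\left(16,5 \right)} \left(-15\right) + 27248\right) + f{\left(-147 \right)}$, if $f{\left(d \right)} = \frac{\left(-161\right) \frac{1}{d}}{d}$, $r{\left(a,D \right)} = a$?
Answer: $\frac{83373673}{3087} \approx 27008.0$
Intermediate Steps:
$f{\left(d \right)} = - \frac{161}{d^{2}}$
$\left(r{\left(16,5 \right)} \left(-15\right) + 27248\right) + f{\left(-147 \right)} = \left(16 \left(-15\right) + 27248\right) - \frac{161}{21609} = \left(-240 + 27248\right) - \frac{23}{3087} = 27008 - \frac{23}{3087} = \frac{83373673}{3087}$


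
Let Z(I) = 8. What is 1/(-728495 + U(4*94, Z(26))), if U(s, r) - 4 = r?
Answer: -1/728483 ≈ -1.3727e-6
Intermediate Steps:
U(s, r) = 4 + r
1/(-728495 + U(4*94, Z(26))) = 1/(-728495 + (4 + 8)) = 1/(-728495 + 12) = 1/(-728483) = -1/728483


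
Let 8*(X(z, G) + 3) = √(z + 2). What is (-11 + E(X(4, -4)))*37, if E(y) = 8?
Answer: -111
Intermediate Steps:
X(z, G) = -3 + √(2 + z)/8 (X(z, G) = -3 + √(z + 2)/8 = -3 + √(2 + z)/8)
(-11 + E(X(4, -4)))*37 = (-11 + 8)*37 = -3*37 = -111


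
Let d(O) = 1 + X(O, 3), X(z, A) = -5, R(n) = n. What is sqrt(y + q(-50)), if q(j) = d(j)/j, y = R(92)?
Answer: sqrt(2302)/5 ≈ 9.5958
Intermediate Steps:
y = 92
d(O) = -4 (d(O) = 1 - 5 = -4)
q(j) = -4/j
sqrt(y + q(-50)) = sqrt(92 - 4/(-50)) = sqrt(92 - 4*(-1/50)) = sqrt(92 + 2/25) = sqrt(2302/25) = sqrt(2302)/5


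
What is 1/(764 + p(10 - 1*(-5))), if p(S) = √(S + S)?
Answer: 382/291833 - √30/583666 ≈ 0.0012996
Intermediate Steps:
p(S) = √2*√S (p(S) = √(2*S) = √2*√S)
1/(764 + p(10 - 1*(-5))) = 1/(764 + √2*√(10 - 1*(-5))) = 1/(764 + √2*√(10 + 5)) = 1/(764 + √2*√15) = 1/(764 + √30)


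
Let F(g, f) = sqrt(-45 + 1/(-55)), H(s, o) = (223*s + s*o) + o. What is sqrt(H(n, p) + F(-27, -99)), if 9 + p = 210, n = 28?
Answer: sqrt(36520825 + 110*I*sqrt(34045))/55 ≈ 109.88 + 0.030532*I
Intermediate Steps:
p = 201 (p = -9 + 210 = 201)
H(s, o) = o + 223*s + o*s (H(s, o) = (223*s + o*s) + o = o + 223*s + o*s)
F(g, f) = 2*I*sqrt(34045)/55 (F(g, f) = sqrt(-45 - 1/55) = sqrt(-2476/55) = 2*I*sqrt(34045)/55)
sqrt(H(n, p) + F(-27, -99)) = sqrt((201 + 223*28 + 201*28) + 2*I*sqrt(34045)/55) = sqrt((201 + 6244 + 5628) + 2*I*sqrt(34045)/55) = sqrt(12073 + 2*I*sqrt(34045)/55)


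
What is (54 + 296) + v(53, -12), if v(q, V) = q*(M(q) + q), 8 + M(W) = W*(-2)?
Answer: -2883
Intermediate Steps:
M(W) = -8 - 2*W (M(W) = -8 + W*(-2) = -8 - 2*W)
v(q, V) = q*(-8 - q) (v(q, V) = q*((-8 - 2*q) + q) = q*(-8 - q))
(54 + 296) + v(53, -12) = (54 + 296) + 53*(-8 - 1*53) = 350 + 53*(-8 - 53) = 350 + 53*(-61) = 350 - 3233 = -2883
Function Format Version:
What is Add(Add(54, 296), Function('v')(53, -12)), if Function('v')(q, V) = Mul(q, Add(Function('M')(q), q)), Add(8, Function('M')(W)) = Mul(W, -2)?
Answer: -2883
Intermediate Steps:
Function('M')(W) = Add(-8, Mul(-2, W)) (Function('M')(W) = Add(-8, Mul(W, -2)) = Add(-8, Mul(-2, W)))
Function('v')(q, V) = Mul(q, Add(-8, Mul(-1, q))) (Function('v')(q, V) = Mul(q, Add(Add(-8, Mul(-2, q)), q)) = Mul(q, Add(-8, Mul(-1, q))))
Add(Add(54, 296), Function('v')(53, -12)) = Add(Add(54, 296), Mul(53, Add(-8, Mul(-1, 53)))) = Add(350, Mul(53, Add(-8, -53))) = Add(350, Mul(53, -61)) = Add(350, -3233) = -2883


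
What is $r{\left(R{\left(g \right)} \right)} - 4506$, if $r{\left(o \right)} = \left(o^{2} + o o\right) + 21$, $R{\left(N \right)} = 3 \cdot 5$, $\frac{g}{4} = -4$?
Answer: $-4035$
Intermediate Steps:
$g = -16$ ($g = 4 \left(-4\right) = -16$)
$R{\left(N \right)} = 15$
$r{\left(o \right)} = 21 + 2 o^{2}$ ($r{\left(o \right)} = \left(o^{2} + o^{2}\right) + 21 = 2 o^{2} + 21 = 21 + 2 o^{2}$)
$r{\left(R{\left(g \right)} \right)} - 4506 = \left(21 + 2 \cdot 15^{2}\right) - 4506 = \left(21 + 2 \cdot 225\right) - 4506 = \left(21 + 450\right) - 4506 = 471 - 4506 = -4035$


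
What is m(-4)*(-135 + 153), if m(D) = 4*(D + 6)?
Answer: 144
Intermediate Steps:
m(D) = 24 + 4*D (m(D) = 4*(6 + D) = 24 + 4*D)
m(-4)*(-135 + 153) = (24 + 4*(-4))*(-135 + 153) = (24 - 16)*18 = 8*18 = 144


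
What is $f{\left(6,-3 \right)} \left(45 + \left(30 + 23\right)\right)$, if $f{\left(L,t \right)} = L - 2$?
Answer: $392$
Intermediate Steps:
$f{\left(L,t \right)} = -2 + L$
$f{\left(6,-3 \right)} \left(45 + \left(30 + 23\right)\right) = \left(-2 + 6\right) \left(45 + \left(30 + 23\right)\right) = 4 \left(45 + 53\right) = 4 \cdot 98 = 392$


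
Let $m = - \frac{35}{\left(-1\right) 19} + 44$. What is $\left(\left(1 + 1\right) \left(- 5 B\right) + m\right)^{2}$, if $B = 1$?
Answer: $\frac{463761}{361} \approx 1284.7$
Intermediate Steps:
$m = \frac{871}{19}$ ($m = - \frac{35}{-19} + 44 = \left(-35\right) \left(- \frac{1}{19}\right) + 44 = \frac{35}{19} + 44 = \frac{871}{19} \approx 45.842$)
$\left(\left(1 + 1\right) \left(- 5 B\right) + m\right)^{2} = \left(\left(1 + 1\right) \left(\left(-5\right) 1\right) + \frac{871}{19}\right)^{2} = \left(2 \left(-5\right) + \frac{871}{19}\right)^{2} = \left(-10 + \frac{871}{19}\right)^{2} = \left(\frac{681}{19}\right)^{2} = \frac{463761}{361}$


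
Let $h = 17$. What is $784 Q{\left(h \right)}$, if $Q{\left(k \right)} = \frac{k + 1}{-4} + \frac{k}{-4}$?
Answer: $-6860$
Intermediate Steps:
$Q{\left(k \right)} = - \frac{1}{4} - \frac{k}{2}$ ($Q{\left(k \right)} = \left(1 + k\right) \left(- \frac{1}{4}\right) + k \left(- \frac{1}{4}\right) = \left(- \frac{1}{4} - \frac{k}{4}\right) - \frac{k}{4} = - \frac{1}{4} - \frac{k}{2}$)
$784 Q{\left(h \right)} = 784 \left(- \frac{1}{4} - \frac{17}{2}\right) = 784 \left(- \frac{35}{4}\right) = -6860$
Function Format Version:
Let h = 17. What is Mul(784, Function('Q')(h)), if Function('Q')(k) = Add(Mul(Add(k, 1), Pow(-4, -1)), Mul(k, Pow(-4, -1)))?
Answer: -6860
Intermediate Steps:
Function('Q')(k) = Add(Rational(-1, 4), Mul(Rational(-1, 2), k)) (Function('Q')(k) = Add(Mul(Add(1, k), Rational(-1, 4)), Mul(k, Rational(-1, 4))) = Add(Add(Rational(-1, 4), Mul(Rational(-1, 4), k)), Mul(Rational(-1, 4), k)) = Add(Rational(-1, 4), Mul(Rational(-1, 2), k)))
Mul(784, Function('Q')(h)) = Mul(784, Add(Rational(-1, 4), Mul(Rational(-1, 2), 17))) = Mul(784, Add(Rational(-1, 4), Rational(-17, 2))) = Mul(784, Rational(-35, 4)) = -6860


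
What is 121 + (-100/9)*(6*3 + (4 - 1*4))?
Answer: -79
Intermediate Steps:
121 + (-100/9)*(6*3 + (4 - 1*4)) = 121 + (-100/9)*(18 + (4 - 4)) = 121 + (-10*10/9)*(18 + 0) = 121 - 100/9*18 = 121 - 200 = -79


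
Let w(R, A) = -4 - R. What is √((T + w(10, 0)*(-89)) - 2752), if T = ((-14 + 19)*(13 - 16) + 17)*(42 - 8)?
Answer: I*√1438 ≈ 37.921*I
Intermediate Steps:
T = 68 (T = (5*(-3) + 17)*34 = (-15 + 17)*34 = 2*34 = 68)
√((T + w(10, 0)*(-89)) - 2752) = √((68 + (-4 - 1*10)*(-89)) - 2752) = √((68 + (-4 - 10)*(-89)) - 2752) = √((68 - 14*(-89)) - 2752) = √((68 + 1246) - 2752) = √(1314 - 2752) = √(-1438) = I*√1438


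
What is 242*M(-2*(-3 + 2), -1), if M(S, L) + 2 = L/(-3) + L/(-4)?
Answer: -2057/6 ≈ -342.83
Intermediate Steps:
M(S, L) = -2 - 7*L/12 (M(S, L) = -2 + (L/(-3) + L/(-4)) = -2 + (L*(-⅓) + L*(-¼)) = -2 + (-L/3 - L/4) = -2 - 7*L/12)
242*M(-2*(-3 + 2), -1) = 242*(-2 - 7/12*(-1)) = 242*(-2 + 7/12) = 242*(-17/12) = -2057/6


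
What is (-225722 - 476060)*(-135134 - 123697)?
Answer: 181642936842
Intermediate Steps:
(-225722 - 476060)*(-135134 - 123697) = -701782*(-258831) = 181642936842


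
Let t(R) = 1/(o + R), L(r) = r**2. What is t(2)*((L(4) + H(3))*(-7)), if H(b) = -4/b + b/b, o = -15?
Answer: 329/39 ≈ 8.4359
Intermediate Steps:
t(R) = 1/(-15 + R)
H(b) = 1 - 4/b (H(b) = -4/b + 1 = 1 - 4/b)
t(2)*((L(4) + H(3))*(-7)) = ((4**2 + (-4 + 3)/3)*(-7))/(-15 + 2) = ((16 + (1/3)*(-1))*(-7))/(-13) = -(16 - 1/3)*(-7)/13 = -47*(-7)/39 = -1/13*(-329/3) = 329/39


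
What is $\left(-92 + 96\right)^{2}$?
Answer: $16$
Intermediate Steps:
$\left(-92 + 96\right)^{2} = 4^{2} = 16$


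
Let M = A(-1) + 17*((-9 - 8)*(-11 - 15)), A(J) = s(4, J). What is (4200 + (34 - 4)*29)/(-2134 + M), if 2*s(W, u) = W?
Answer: 65/69 ≈ 0.94203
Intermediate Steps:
s(W, u) = W/2
A(J) = 2 (A(J) = (½)*4 = 2)
M = 7516 (M = 2 + 17*((-9 - 8)*(-11 - 15)) = 2 + 17*(-17*(-26)) = 2 + 17*442 = 2 + 7514 = 7516)
(4200 + (34 - 4)*29)/(-2134 + M) = (4200 + (34 - 4)*29)/(-2134 + 7516) = (4200 + 30*29)/5382 = (4200 + 870)*(1/5382) = 5070*(1/5382) = 65/69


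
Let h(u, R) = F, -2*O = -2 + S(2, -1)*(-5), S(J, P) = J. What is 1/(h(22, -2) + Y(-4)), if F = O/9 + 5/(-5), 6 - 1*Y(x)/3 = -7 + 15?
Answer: -3/19 ≈ -0.15789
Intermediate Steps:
Y(x) = -6 (Y(x) = 18 - 3*(-7 + 15) = 18 - 3*8 = 18 - 24 = -6)
O = 6 (O = -(-2 + 2*(-5))/2 = -(-2 - 10)/2 = -½*(-12) = 6)
F = -⅓ (F = 6/9 + 5/(-5) = 6*(⅑) + 5*(-⅕) = ⅔ - 1 = -⅓ ≈ -0.33333)
h(u, R) = -⅓
1/(h(22, -2) + Y(-4)) = 1/(-⅓ - 6) = 1/(-19/3) = -3/19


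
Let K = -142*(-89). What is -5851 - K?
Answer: -18489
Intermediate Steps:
K = 12638
-5851 - K = -5851 - 1*12638 = -5851 - 12638 = -18489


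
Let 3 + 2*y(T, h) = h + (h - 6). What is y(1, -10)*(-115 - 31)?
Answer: 2117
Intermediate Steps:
y(T, h) = -9/2 + h (y(T, h) = -3/2 + (h + (h - 6))/2 = -3/2 + (h + (-6 + h))/2 = -3/2 + (-6 + 2*h)/2 = -3/2 + (-3 + h) = -9/2 + h)
y(1, -10)*(-115 - 31) = (-9/2 - 10)*(-115 - 31) = -29/2*(-146) = 2117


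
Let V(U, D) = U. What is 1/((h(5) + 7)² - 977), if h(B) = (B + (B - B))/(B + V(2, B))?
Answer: -49/44957 ≈ -0.0010899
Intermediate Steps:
h(B) = B/(2 + B) (h(B) = (B + (B - B))/(B + 2) = (B + 0)/(2 + B) = B/(2 + B))
1/((h(5) + 7)² - 977) = 1/((5/(2 + 5) + 7)² - 977) = 1/((5/7 + 7)² - 977) = 1/((54/7)² - 977) = 1/(2916/49 - 977) = 1/(-44957/49) = -49/44957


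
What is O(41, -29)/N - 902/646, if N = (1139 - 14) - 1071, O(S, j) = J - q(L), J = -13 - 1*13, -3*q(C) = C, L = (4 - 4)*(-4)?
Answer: -16376/8721 ≈ -1.8778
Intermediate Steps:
L = 0 (L = 0*(-4) = 0)
q(C) = -C/3
J = -26 (J = -13 - 13 = -26)
O(S, j) = -26 (O(S, j) = -26 - (-1)*0/3 = -26 - 1*0 = -26 + 0 = -26)
N = 54 (N = 1125 - 1071 = 54)
O(41, -29)/N - 902/646 = -26/54 - 902/646 = -26*1/54 - 902*1/646 = -13/27 - 451/323 = -16376/8721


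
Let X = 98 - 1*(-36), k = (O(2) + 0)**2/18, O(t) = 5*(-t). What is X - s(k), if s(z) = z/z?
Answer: 133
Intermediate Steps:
O(t) = -5*t
k = 50/9 (k = (-5*2 + 0)**2/18 = (-10 + 0)**2*(1/18) = (-10)**2*(1/18) = 100*(1/18) = 50/9 ≈ 5.5556)
s(z) = 1
X = 134 (X = 98 + 36 = 134)
X - s(k) = 134 - 1*1 = 134 - 1 = 133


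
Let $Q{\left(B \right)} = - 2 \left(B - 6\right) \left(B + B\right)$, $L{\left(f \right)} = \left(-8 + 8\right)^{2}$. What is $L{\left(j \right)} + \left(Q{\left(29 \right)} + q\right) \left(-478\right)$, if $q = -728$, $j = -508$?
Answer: $1623288$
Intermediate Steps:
$L{\left(f \right)} = 0$ ($L{\left(f \right)} = 0^{2} = 0$)
$Q{\left(B \right)} = - 4 B \left(-6 + B\right)$ ($Q{\left(B \right)} = - 2 \left(-6 + B\right) 2 B = - 2 \cdot 2 B \left(-6 + B\right) = - 4 B \left(-6 + B\right)$)
$L{\left(j \right)} + \left(Q{\left(29 \right)} + q\right) \left(-478\right) = 0 + \left(4 \cdot 29 \left(6 - 29\right) - 728\right) \left(-478\right) = 0 + \left(4 \cdot 29 \left(-23\right) - 728\right) \left(-478\right) = 0 + \left(-2668 - 728\right) \left(-478\right) = 0 - -1623288 = 0 + 1623288 = 1623288$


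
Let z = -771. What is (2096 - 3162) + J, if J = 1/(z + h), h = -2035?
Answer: -2991197/2806 ≈ -1066.0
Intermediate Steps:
J = -1/2806 (J = 1/(-771 - 2035) = 1/(-2806) = -1/2806 ≈ -0.00035638)
(2096 - 3162) + J = (2096 - 3162) - 1/2806 = -1066 - 1/2806 = -2991197/2806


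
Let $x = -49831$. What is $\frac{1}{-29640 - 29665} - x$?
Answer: $\frac{2955227454}{59305} \approx 49831.0$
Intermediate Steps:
$\frac{1}{-29640 - 29665} - x = \frac{1}{-29640 - 29665} - -49831 = \frac{1}{-59305} + 49831 = - \frac{1}{59305} + 49831 = \frac{2955227454}{59305}$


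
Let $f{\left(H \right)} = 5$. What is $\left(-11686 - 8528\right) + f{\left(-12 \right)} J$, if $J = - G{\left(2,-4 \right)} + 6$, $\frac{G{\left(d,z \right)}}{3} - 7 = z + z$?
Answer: $-20169$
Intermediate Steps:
$G{\left(d,z \right)} = 21 + 6 z$ ($G{\left(d,z \right)} = 21 + 3 \left(z + z\right) = 21 + 3 \cdot 2 z = 21 + 6 z$)
$J = 9$ ($J = - (21 + 6 \left(-4\right)) + 6 = - (21 - 24) + 6 = \left(-1\right) \left(-3\right) + 6 = 3 + 6 = 9$)
$\left(-11686 - 8528\right) + f{\left(-12 \right)} J = \left(-11686 - 8528\right) + 5 \cdot 9 = -20214 + 45 = -20169$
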